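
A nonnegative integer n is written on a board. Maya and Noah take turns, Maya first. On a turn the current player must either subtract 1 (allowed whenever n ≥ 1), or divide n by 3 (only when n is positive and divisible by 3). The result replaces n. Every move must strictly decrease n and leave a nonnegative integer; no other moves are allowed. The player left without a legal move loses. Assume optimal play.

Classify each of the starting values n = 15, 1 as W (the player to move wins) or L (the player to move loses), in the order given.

Label each position W (a win for the player to move) or L (a loss). A position with no legal move is L; any other position is W exactly when some move reaches an L, and L when every move reaches a W.
n=0: no move → L
n=1: can move to 0, which is L ⇒ W
n=2: the only move is to 1(W), a W ⇒ L
n=3: can move to 2, which is L ⇒ W
n=4: the only move is to 3(W), a W ⇒ L
n=5: can move to 4, which is L ⇒ W
n=6: can move to 2, which is L ⇒ W
n=7: the only move is to 6(W), a W ⇒ L
n=8: can move to 7, which is L ⇒ W
n=9: moves to 3(W), 8(W); every one is W ⇒ L
n=10: can move to 9, which is L ⇒ W
n=11: the only move is to 10(W), a W ⇒ L
n=12: can move to 4, which is L ⇒ W
n=13: the only move is to 12(W), a W ⇒ L
n=14: can move to 13, which is L ⇒ W
n=15: moves to 5(W), 14(W); every one is W ⇒ L

15: L, 1: W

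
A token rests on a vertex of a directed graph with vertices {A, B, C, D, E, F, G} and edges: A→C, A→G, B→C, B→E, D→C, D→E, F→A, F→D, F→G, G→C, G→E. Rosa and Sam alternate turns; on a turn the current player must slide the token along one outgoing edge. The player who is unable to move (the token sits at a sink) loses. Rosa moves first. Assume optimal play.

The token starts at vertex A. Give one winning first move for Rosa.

Move to C.

Build the W/L table. Terminal = L. A non-terminal position is W if it has a move to some L; otherwise it is L.
Every edge goes from a vertex to one that appears earlier in the order E, C, G, D, A, B, F, so processing vertices in that order labels each vertex after all of its successors.
E: no outgoing edge → L
C: no outgoing edge → L
G: can move to C, which is L ⇒ W
D: can move to C, which is L ⇒ W
A: can move to C, which is L ⇒ W
B: can move to C, which is L ⇒ W
F: moves to A(W), D(W), G(W); every one is W ⇒ L
From A, the L positions reachable in one move are: C.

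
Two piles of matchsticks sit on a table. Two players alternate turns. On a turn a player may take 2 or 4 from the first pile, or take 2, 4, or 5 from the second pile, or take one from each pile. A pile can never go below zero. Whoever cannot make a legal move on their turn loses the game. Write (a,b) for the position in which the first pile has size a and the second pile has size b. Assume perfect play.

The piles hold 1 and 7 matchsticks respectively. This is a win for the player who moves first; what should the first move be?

Move to (1,3).

Use the standard recursion: the mover loses at a terminal position; elsewhere, the mover wins exactly when some move hands the opponent an L position.
No move ever increases a pile, so every position that can arise here has a ≤ 1 and b ≤ 7; it is enough to label the cells with 0 ≤ a ≤ 1 and 0 ≤ b ≤ 7.
Every move lowers a or b (never raises either), so fill the grid row by row in increasing a, and left to right within a row: each cell's successors are then already labelled.
      b=0  b=1  b=2  b=3  b=4  b=5  b=6  b=7
a=0:    L    L    W    W    W    W    W    L
a=1:    L    W    W    L    W    W    L    W
Cells with no legal move (terminal, hence L): (0,0), (0,1), (1,0).
The remaining L cells, each justified by listing all of its moves:
(0,7): L (options (0,5)(W), (0,3)(W), (0,2)(W) are all W)
(1,3): L (options (1,1)(W), (0,2)(W) are all W)
(1,6): L (options (1,4)(W), (1,2)(W), (1,1)(W), (0,5)(W) are all W)
Every other cell has at least one move into one of the L cells above, so it is W.
From (1,7), the L positions reachable in one move are: (1,3).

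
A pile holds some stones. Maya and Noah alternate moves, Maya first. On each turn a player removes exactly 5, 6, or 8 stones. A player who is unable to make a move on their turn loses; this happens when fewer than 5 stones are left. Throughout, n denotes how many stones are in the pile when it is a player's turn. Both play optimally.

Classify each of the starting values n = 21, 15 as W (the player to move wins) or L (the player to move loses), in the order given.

Positions with no move are L. A position that does have a move is losing for the player to move precisely when every available move leads to a winning position for the opponent. Fill in the labels:
n=0: no move → L
n=1: no move → L
n=2: no move → L
n=3: no move → L
n=4: no move → L
n=5: →0(L), so W
n=6: →1(L), so W
n=7: →2(L), so W
n=8: →3(L), so W
n=9: →4(L), so W
n=10: →4(L), so W
n=11: →3(L), so W
n=12: →4(L), so W
n=13: →8(W), 7(W), 5(W) — all W, so L
n=14: →9(W), 8(W), 6(W) — all W, so L
n=15: →10(W), 9(W), 7(W) — all W, so L
n=16: →11(W), 10(W), 8(W) — all W, so L
n=17: →12(W), 11(W), 9(W) — all W, so L
n=18: →13(L), so W
n=19: →14(L), so W
n=20: →15(L), so W
n=21: →16(L), so W

21: W, 15: L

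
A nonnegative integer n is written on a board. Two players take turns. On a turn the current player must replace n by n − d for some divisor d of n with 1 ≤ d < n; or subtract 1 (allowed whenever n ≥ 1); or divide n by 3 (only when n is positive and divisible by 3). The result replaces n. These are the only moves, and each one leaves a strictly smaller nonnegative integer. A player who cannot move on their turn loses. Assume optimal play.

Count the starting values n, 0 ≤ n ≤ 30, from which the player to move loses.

Use the standard recursion: the mover loses at a terminal position; elsewhere, the mover wins exactly when some move hands the opponent an L position.
n=0: no move → L
n=1: W (go to 0, an L position)
n=2: L (sole option 1(W) is W)
n=3: W (go to 2, an L position)
n=4: W (go to 2, an L position)
n=5: L (sole option 4(W) is W)
n=6: W (go to 2, an L position)
n=7: L (sole option 6(W) is W)
n=8: W (go to 7, an L position)
n=9: L (options 3(W), 6(W), 8(W) are all W)
n=10: W (go to 5, an L position)
n=11: L (sole option 10(W) is W)
n=12: W (go to 9, an L position)
n=13: L (sole option 12(W) is W)
n=14: W (go to 7, an L position)
n=15: W (go to 5, an L position)
n=16: L (options 8(W), 12(W), 14(W), 15(W) are all W)
n=17: W (go to 16, an L position)
n=18: W (go to 9, an L position)
n=19: L (sole option 18(W) is W)
n=20: W (go to 16, an L position)
n=21: W (go to 7, an L position)
n=22: W (go to 11, an L position)
n=23: L (sole option 22(W) is W)
n=24: W (go to 16, an L position)
n=25: L (options 20(W), 24(W) are all W)
n=26: W (go to 13, an L position)
n=27: W (go to 9, an L position)
n=28: L (options 14(W), 21(W), 24(W), 26(W), 27(W) are all W)
n=29: W (go to 28, an L position)
n=30: W (go to 25, an L position)
L entries with 0 ≤ n ≤ 30: n = 0, 2, 5, 7, 9, 11, 13, 16, 19, 23, 25, 28; that makes 12.

12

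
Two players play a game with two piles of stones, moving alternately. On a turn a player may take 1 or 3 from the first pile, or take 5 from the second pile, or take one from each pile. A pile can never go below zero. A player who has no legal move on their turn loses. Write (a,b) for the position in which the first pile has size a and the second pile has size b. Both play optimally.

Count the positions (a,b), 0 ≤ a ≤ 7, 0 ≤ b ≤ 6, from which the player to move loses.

24

Use the standard recursion: the mover loses at a terminal position; elsewhere, the mover wins exactly when some move hands the opponent an L position.
Every move lowers a or b (never raises either), so fill the grid row by row in increasing a, and left to right within a row: each cell's successors are then already labelled.
      b=0  b=1  b=2  b=3  b=4  b=5  b=6
a=0:    L    L    L    L    L    W    W
a=1:    W    W    W    W    W    W    L
a=2:    L    L    L    L    L    W    W
a=3:    W    W    W    W    W    W    L
a=4:    L    L    L    L    L    W    W
a=5:    W    W    W    W    W    W    L
a=6:    L    L    L    L    L    W    W
a=7:    W    W    W    W    W    W    L
Cells with no legal move (terminal, hence L): (0,0), (0,1), (0,2), (0,3), (0,4).
The remaining L cells, each justified by listing all of its moves:
(1,6): moves to (0,6)(W), (1,1)(W), (0,5)(W); every one is W ⇒ L
(2,0): the only move is to (1,0)(W), a W ⇒ L
(2,1): moves to (1,1)(W), (1,0)(W); every one is W ⇒ L
(2,2): moves to (1,2)(W), (1,1)(W); every one is W ⇒ L
(2,3): moves to (1,3)(W), (1,2)(W); every one is W ⇒ L
(2,4): moves to (1,4)(W), (1,3)(W); every one is W ⇒ L
(3,6): moves to (2,6)(W), (0,6)(W), (3,1)(W), (2,5)(W); every one is W ⇒ L
(4,0): moves to (3,0)(W), (1,0)(W); every one is W ⇒ L
(4,1): moves to (3,1)(W), (1,1)(W), (3,0)(W); every one is W ⇒ L
(4,2): moves to (3,2)(W), (1,2)(W), (3,1)(W); every one is W ⇒ L
(4,3): moves to (3,3)(W), (1,3)(W), (3,2)(W); every one is W ⇒ L
(4,4): moves to (3,4)(W), (1,4)(W), (3,3)(W); every one is W ⇒ L
(5,6): moves to (4,6)(W), (2,6)(W), (5,1)(W), (4,5)(W); every one is W ⇒ L
(6,0): moves to (5,0)(W), (3,0)(W); every one is W ⇒ L
(6,1): moves to (5,1)(W), (3,1)(W), (5,0)(W); every one is W ⇒ L
(6,2): moves to (5,2)(W), (3,2)(W), (5,1)(W); every one is W ⇒ L
(6,3): moves to (5,3)(W), (3,3)(W), (5,2)(W); every one is W ⇒ L
(6,4): moves to (5,4)(W), (3,4)(W), (5,3)(W); every one is W ⇒ L
(7,6): moves to (6,6)(W), (4,6)(W), (7,1)(W), (6,5)(W); every one is W ⇒ L
Every other cell has at least one move into one of the L cells above, so it is W.
L cells per row: a=0: 5, a=1: 1, a=2: 5, a=3: 1, a=4: 5, a=5: 1, a=6: 5, a=7: 1; total 24.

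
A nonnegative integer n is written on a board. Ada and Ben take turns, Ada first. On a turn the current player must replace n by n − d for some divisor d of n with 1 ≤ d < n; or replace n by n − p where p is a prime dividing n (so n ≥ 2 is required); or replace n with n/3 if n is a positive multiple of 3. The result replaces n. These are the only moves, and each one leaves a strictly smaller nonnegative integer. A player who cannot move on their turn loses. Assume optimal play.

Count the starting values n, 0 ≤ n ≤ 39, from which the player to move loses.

10

Label each position W (a win for the player to move) or L (a loss). A position with no legal move is L; any other position is W exactly when some move reaches an L, and L when every move reaches a W.
n=0: no move → L
n=1: no move → L
n=2: →0(L), so W
n=3: →0(L), so W
n=4: →2(W), 3(W) — all W, so L
n=5: →0(L), so W
n=6: →4(L), so W
n=7: →0(L), so W
n=8: →4(L), so W
n=9: →3(W), 6(W), 8(W) — all W, so L
n=10: →9(L), so W
n=11: →0(L), so W
n=12: →4(L), so W
n=13: →0(L), so W
n=14: →7(W), 12(W), 13(W) — all W, so L
n=15: →14(L), so W
n=16: →14(L), so W
n=17: →0(L), so W
n=18: →9(L), so W
n=19: →0(L), so W
n=20: →10(W), 15(W), 16(W), 18(W), 19(W) — all W, so L
n=21: →14(L), so W
n=22: →20(L), so W
n=23: →0(L), so W
n=24: →20(L), so W
n=25: →20(L), so W
n=26: →13(W), 24(W), 25(W) — all W, so L
n=27: →9(L), so W
n=28: →14(L), so W
n=29: →0(L), so W
n=30: →20(L), so W
n=31: →0(L), so W
n=32: →16(W), 24(W), 28(W), 30(W), 31(W) — all W, so L
n=33: →32(L), so W
n=34: →32(L), so W
n=35: →28(W), 30(W), 34(W) — all W, so L
n=36: →32(L), so W
n=37: →0(L), so W
n=38: →19(W), 36(W), 37(W) — all W, so L
n=39: →26(L), so W
L entries with 0 ≤ n ≤ 39: n = 0, 1, 4, 9, 14, 20, 26, 32, 35, 38; that makes 10.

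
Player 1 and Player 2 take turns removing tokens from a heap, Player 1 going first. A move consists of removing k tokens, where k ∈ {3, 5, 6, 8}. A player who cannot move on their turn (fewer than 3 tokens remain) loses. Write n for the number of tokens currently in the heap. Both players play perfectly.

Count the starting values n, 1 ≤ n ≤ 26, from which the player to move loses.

Build the W/L table. Terminal = L. A non-terminal position is W if it has a move to some L; otherwise it is L.
n=0: no move → L
n=1: no move → L
n=2: no move → L
n=3: →0(L), so W
n=4: →1(L), so W
n=5: →2(L), so W
n=6: →1(L), so W
n=7: →2(L), so W
n=8: →2(L), so W
n=9: →1(L), so W
n=10: →2(L), so W
n=11: →8(W), 6(W), 5(W), 3(W) — all W, so L
n=12: →9(W), 7(W), 6(W), 4(W) — all W, so L
n=13: →10(W), 8(W), 7(W), 5(W) — all W, so L
n=14: →11(L), so W
n=15: →12(L), so W
n=16: →13(L), so W
n=17: →12(L), so W
n=18: →13(L), so W
n=19: →13(L), so W
n=20: →12(L), so W
n=21: →13(L), so W
n=22: →19(W), 17(W), 16(W), 14(W) — all W, so L
n=23: →20(W), 18(W), 17(W), 15(W) — all W, so L
n=24: →21(W), 19(W), 18(W), 16(W) — all W, so L
n=25: →22(L), so W
n=26: →23(L), so W
L entries with 1 ≤ n ≤ 26 (n=0 is outside the asked range and is not counted): n = 1, 2, 11, 12, 13, 22, 23, 24; that makes 8.

8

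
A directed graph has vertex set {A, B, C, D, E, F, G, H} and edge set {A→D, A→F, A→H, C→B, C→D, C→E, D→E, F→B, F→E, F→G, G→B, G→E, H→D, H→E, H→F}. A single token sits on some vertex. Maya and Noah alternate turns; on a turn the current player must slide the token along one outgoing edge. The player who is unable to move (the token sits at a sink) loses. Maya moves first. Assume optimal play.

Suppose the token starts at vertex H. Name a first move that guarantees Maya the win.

Compute win/loss labels from the base case upward. A position with no move is L. Any other position is W if it can reach an L in one move, else L.
Every edge goes from a vertex to one that appears earlier in the order B, E, G, D, C, F, H, A, so processing vertices in that order labels each vertex after all of its successors.
B: no outgoing edge → L
E: no outgoing edge → L
G: W (go to E, an L position)
D: W (go to E, an L position)
C: W (go to E, an L position)
F: W (go to E, an L position)
H: W (go to E, an L position)
A: L (options H(W), F(W), D(W) are all W)
From H, the L positions reachable in one move are: E.

Move to E.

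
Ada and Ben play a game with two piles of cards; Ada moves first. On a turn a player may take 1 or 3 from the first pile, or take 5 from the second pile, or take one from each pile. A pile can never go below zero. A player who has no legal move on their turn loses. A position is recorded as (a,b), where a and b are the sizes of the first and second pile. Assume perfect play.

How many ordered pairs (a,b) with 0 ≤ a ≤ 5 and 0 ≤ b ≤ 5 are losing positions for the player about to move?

Use the standard recursion: the mover loses at a terminal position; elsewhere, the mover wins exactly when some move hands the opponent an L position.
Every move lowers a or b (never raises either), so fill the grid row by row in increasing a, and left to right within a row: each cell's successors are then already labelled.
      b=0  b=1  b=2  b=3  b=4  b=5
a=0:    L    L    L    L    L    W
a=1:    W    W    W    W    W    W
a=2:    L    L    L    L    L    W
a=3:    W    W    W    W    W    W
a=4:    L    L    L    L    L    W
a=5:    W    W    W    W    W    W
Cells with no legal move (terminal, hence L): (0,0), (0,1), (0,2), (0,3), (0,4).
The remaining L cells, each justified by listing all of its moves:
(2,0): the only move is to (1,0)(W), a W ⇒ L
(2,1): moves to (1,1)(W), (1,0)(W); every one is W ⇒ L
(2,2): moves to (1,2)(W), (1,1)(W); every one is W ⇒ L
(2,3): moves to (1,3)(W), (1,2)(W); every one is W ⇒ L
(2,4): moves to (1,4)(W), (1,3)(W); every one is W ⇒ L
(4,0): moves to (3,0)(W), (1,0)(W); every one is W ⇒ L
(4,1): moves to (3,1)(W), (1,1)(W), (3,0)(W); every one is W ⇒ L
(4,2): moves to (3,2)(W), (1,2)(W), (3,1)(W); every one is W ⇒ L
(4,3): moves to (3,3)(W), (1,3)(W), (3,2)(W); every one is W ⇒ L
(4,4): moves to (3,4)(W), (1,4)(W), (3,3)(W); every one is W ⇒ L
Every other cell has at least one move into one of the L cells above, so it is W.
L cells per row: a=0: 5, a=1: 0, a=2: 5, a=3: 0, a=4: 5, a=5: 0; total 15.

15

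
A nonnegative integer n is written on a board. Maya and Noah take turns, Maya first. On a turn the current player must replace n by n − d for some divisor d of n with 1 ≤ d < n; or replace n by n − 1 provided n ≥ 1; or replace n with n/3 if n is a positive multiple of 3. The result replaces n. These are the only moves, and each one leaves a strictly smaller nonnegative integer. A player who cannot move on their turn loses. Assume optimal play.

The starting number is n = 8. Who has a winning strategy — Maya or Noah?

Maya wins.

Work bottom-up. With no move the player to move loses. Otherwise the position is W if at least one move leads to an L position for the opponent, and L if every move leads to a W.
n=0: no move → L
n=1: W (go to 0, an L position)
n=2: L (sole option 1(W) is W)
n=3: W (go to 2, an L position)
n=4: W (go to 2, an L position)
n=5: L (sole option 4(W) is W)
n=6: W (go to 2, an L position)
n=7: L (sole option 6(W) is W)
n=8: W (go to 7, an L position)
From 8 Maya can move to 7, reaching an L position.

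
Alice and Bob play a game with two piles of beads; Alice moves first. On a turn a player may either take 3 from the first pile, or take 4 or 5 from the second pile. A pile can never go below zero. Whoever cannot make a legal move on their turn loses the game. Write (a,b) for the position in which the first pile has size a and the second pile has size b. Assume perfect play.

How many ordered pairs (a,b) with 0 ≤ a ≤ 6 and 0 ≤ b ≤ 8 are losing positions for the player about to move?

28

Work bottom-up. With no move the player to move loses. Otherwise the position is W if at least one move leads to an L position for the opponent, and L if every move leads to a W.
Every move lowers a or b (never raises either), so fill the grid row by row in increasing a, and left to right within a row: each cell's successors are then already labelled.
      b=0  b=1  b=2  b=3  b=4  b=5  b=6  b=7  b=8
a=0:    L    L    L    L    W    W    W    W    W
a=1:    L    L    L    L    W    W    W    W    W
a=2:    L    L    L    L    W    W    W    W    W
a=3:    W    W    W    W    L    L    L    L    W
a=4:    W    W    W    W    L    L    L    L    W
a=5:    W    W    W    W    L    L    L    L    W
a=6:    L    L    L    L    W    W    W    W    W
Cells with no legal move (terminal, hence L): (0,0), (0,1), (0,2), (0,3), (1,0), (1,1), (1,2), (1,3), (2,0), (2,1), (2,2), (2,3).
The remaining L cells, each justified by listing all of its moves:
(3,4): only reaches (0,4)(W), (3,0)(W), all W → L
(3,5): only reaches (0,5)(W), (3,1)(W), (3,0)(W), all W → L
(3,6): only reaches (0,6)(W), (3,2)(W), (3,1)(W), all W → L
(3,7): only reaches (0,7)(W), (3,3)(W), (3,2)(W), all W → L
(4,4): only reaches (1,4)(W), (4,0)(W), all W → L
(4,5): only reaches (1,5)(W), (4,1)(W), (4,0)(W), all W → L
(4,6): only reaches (1,6)(W), (4,2)(W), (4,1)(W), all W → L
(4,7): only reaches (1,7)(W), (4,3)(W), (4,2)(W), all W → L
(5,4): only reaches (2,4)(W), (5,0)(W), all W → L
(5,5): only reaches (2,5)(W), (5,1)(W), (5,0)(W), all W → L
(5,6): only reaches (2,6)(W), (5,2)(W), (5,1)(W), all W → L
(5,7): only reaches (2,7)(W), (5,3)(W), (5,2)(W), all W → L
(6,0): only reaches (3,0)(W), which is W → L
(6,1): only reaches (3,1)(W), which is W → L
(6,2): only reaches (3,2)(W), which is W → L
(6,3): only reaches (3,3)(W), which is W → L
Every other cell has at least one move into one of the L cells above, so it is W.
L cells per row: a=0: 4, a=1: 4, a=2: 4, a=3: 4, a=4: 4, a=5: 4, a=6: 4; total 28.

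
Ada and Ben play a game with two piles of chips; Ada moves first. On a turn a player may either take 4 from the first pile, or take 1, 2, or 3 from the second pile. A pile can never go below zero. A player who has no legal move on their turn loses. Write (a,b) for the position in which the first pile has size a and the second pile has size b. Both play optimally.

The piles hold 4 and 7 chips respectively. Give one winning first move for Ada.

Compute win/loss labels from the base case upward. A position with no move is L. Any other position is W if it can reach an L in one move, else L.
No move ever increases a pile, so every position that can arise here has a ≤ 4 and b ≤ 7; it is enough to label the cells with 0 ≤ a ≤ 4 and 0 ≤ b ≤ 7.
Every move lowers a or b (never raises either), so fill the grid row by row in increasing a, and left to right within a row: each cell's successors are then already labelled.
      b=0  b=1  b=2  b=3  b=4  b=5  b=6  b=7
a=0:    L    W    W    W    L    W    W    W
a=1:    L    W    W    W    L    W    W    W
a=2:    L    W    W    W    L    W    W    W
a=3:    L    W    W    W    L    W    W    W
a=4:    W    L    W    W    W    L    W    W
Cells with no legal move (terminal, hence L): (0,0), (1,0), (2,0), (3,0).
The remaining L cells, each justified by listing all of its moves:
(0,4): only reaches (0,3)(W), (0,2)(W), (0,1)(W), all W → L
(1,4): only reaches (1,3)(W), (1,2)(W), (1,1)(W), all W → L
(2,4): only reaches (2,3)(W), (2,2)(W), (2,1)(W), all W → L
(3,4): only reaches (3,3)(W), (3,2)(W), (3,1)(W), all W → L
(4,1): only reaches (0,1)(W), (4,0)(W), all W → L
(4,5): only reaches (0,5)(W), (4,4)(W), (4,3)(W), (4,2)(W), all W → L
Every other cell has at least one move into one of the L cells above, so it is W.
From (4,7), the L positions reachable in one move are: (4,5).

Move to (4,5).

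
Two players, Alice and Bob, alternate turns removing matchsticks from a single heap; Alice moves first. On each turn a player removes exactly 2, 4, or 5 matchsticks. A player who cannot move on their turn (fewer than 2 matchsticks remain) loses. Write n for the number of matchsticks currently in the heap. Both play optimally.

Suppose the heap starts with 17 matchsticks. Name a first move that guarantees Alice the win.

Label each position W (a win for the player to move) or L (a loss). A position with no legal move is L; any other position is W exactly when some move reaches an L, and L when every move reaches a W.
n=0: no move → L
n=1: no move → L
n=2: can move to 0, which is L ⇒ W
n=3: can move to 1, which is L ⇒ W
n=4: can move to 0, which is L ⇒ W
n=5: can move to 1, which is L ⇒ W
n=6: can move to 1, which is L ⇒ W
n=7: moves to 5(W), 3(W), 2(W); every one is W ⇒ L
n=8: moves to 6(W), 4(W), 3(W); every one is W ⇒ L
n=9: can move to 7, which is L ⇒ W
n=10: can move to 8, which is L ⇒ W
n=11: can move to 7, which is L ⇒ W
n=12: can move to 8, which is L ⇒ W
n=13: can move to 8, which is L ⇒ W
n=14: moves to 12(W), 10(W), 9(W); every one is W ⇒ L
n=15: moves to 13(W), 11(W), 10(W); every one is W ⇒ L
n=16: can move to 14, which is L ⇒ W
n=17: can move to 15, which is L ⇒ W
From 17, the L positions reachable in one move are: 15.

Remove 2, leaving 15.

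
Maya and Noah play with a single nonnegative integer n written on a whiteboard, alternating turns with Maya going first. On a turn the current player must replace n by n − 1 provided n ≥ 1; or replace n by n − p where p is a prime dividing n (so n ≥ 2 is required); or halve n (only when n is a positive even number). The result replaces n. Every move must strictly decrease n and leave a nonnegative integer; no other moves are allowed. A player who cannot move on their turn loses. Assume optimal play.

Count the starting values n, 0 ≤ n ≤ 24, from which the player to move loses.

Work bottom-up. With no move the player to move loses. Otherwise the position is W if at least one move leads to an L position for the opponent, and L if every move leads to a W.
n=0: no move → L
n=1: reaches L-position 0 → W
n=2: reaches L-position 0 → W
n=3: reaches L-position 0 → W
n=4: only reaches 2(W), 3(W), all W → L
n=5: reaches L-position 0 → W
n=6: reaches L-position 4 → W
n=7: reaches L-position 0 → W
n=8: reaches L-position 4 → W
n=9: only reaches 6(W), 8(W), all W → L
n=10: reaches L-position 9 → W
n=11: reaches L-position 0 → W
n=12: reaches L-position 9 → W
n=13: reaches L-position 0 → W
n=14: only reaches 7(W), 12(W), 13(W), all W → L
n=15: reaches L-position 14 → W
n=16: reaches L-position 14 → W
n=17: reaches L-position 0 → W
n=18: reaches L-position 9 → W
n=19: reaches L-position 0 → W
n=20: only reaches 10(W), 15(W), 18(W), 19(W), all W → L
n=21: reaches L-position 14 → W
n=22: reaches L-position 20 → W
n=23: reaches L-position 0 → W
n=24: only reaches 12(W), 21(W), 22(W), 23(W), all W → L
L entries with 0 ≤ n ≤ 24: n = 0, 4, 9, 14, 20, 24; that makes 6.

6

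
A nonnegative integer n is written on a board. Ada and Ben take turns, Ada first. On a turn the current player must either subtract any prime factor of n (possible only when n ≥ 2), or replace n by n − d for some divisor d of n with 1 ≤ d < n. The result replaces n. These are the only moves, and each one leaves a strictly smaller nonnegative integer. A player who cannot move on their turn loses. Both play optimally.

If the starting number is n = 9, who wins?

Ben wins.

Use the standard recursion: the mover loses at a terminal position; elsewhere, the mover wins exactly when some move hands the opponent an L position.
n=0: no move → L
n=1: no move → L
n=2: W (go to 0, an L position)
n=3: W (go to 0, an L position)
n=4: L (options 2(W), 3(W) are all W)
n=5: W (go to 0, an L position)
n=6: W (go to 4, an L position)
n=7: W (go to 0, an L position)
n=8: W (go to 4, an L position)
n=9: L (options 6(W), 8(W) are all W)
Every move from 9 reaches a W position, so the mover loses.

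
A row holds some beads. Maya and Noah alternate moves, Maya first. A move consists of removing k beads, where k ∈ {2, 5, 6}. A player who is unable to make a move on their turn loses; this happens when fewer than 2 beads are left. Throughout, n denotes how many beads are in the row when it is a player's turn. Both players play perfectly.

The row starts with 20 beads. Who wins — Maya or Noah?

Maya wins.

Classify positions by backward induction: terminal positions (no move available) are L. From any other position, the mover wins iff some move reaches an L.
n=0: no move → L
n=1: no move → L
n=2: →0(L), so W
n=3: →1(L), so W
n=4: →2(W) only, which is W, so L
n=5: →0(L), so W
n=6: →4(L), so W
n=7: →1(L), so W
n=8: →6(W), 3(W), 2(W) — all W, so L
n=9: →4(L), so W
n=10: →8(L), so W
n=11: →9(W), 6(W), 5(W) — all W, so L
n=12: →10(W), 7(W), 6(W) — all W, so L
n=13: →11(L), so W
n=14: →12(L), so W
n=15: →13(W), 10(W), 9(W) — all W, so L
n=16: →11(L), so W
n=17: →15(L), so W
n=18: →12(L), so W
n=19: →17(W), 14(W), 13(W) — all W, so L
n=20: →15(L), so W
The starting position 20 is W: Maya should remove 5, leaving 15, handing over an L position.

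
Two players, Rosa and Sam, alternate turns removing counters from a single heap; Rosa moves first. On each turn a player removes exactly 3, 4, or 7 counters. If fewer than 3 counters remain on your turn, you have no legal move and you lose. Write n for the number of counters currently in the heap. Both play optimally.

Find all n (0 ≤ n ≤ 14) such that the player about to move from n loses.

Positions with no move are L. A position that does have a move is losing for the player to move precisely when every available move leads to a winning position for the opponent. Fill in the labels:
n=0: no move → L
n=1: no move → L
n=2: no move → L
n=3: →0(L), so W
n=4: →1(L), so W
n=5: →2(L), so W
n=6: →2(L), so W
n=7: →0(L), so W
n=8: →1(L), so W
n=9: →2(L), so W
n=10: →7(W), 6(W), 3(W) — all W, so L
n=11: →8(W), 7(W), 4(W) — all W, so L
n=12: →9(W), 8(W), 5(W) — all W, so L
n=13: →10(L), so W
n=14: →11(L), so W
The losing starting values of n are exactly the entries labelled L in this table (6 of them).

0, 1, 2, 10, 11, 12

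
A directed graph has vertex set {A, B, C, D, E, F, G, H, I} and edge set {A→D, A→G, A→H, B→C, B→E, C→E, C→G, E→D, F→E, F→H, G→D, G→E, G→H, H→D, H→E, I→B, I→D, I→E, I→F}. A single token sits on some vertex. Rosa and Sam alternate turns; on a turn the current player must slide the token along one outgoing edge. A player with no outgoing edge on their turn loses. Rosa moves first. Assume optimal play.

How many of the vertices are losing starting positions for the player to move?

Label each position W (a win for the player to move) or L (a loss). A position with no legal move is L; any other position is W exactly when some move reaches an L, and L when every move reaches a W.
Every edge goes from a vertex to one that appears earlier in the order D, E, H, G, F, C, A, B, I, so processing vertices in that order labels each vertex after all of its successors.
D: no outgoing edge → L
E: can move to D, which is L ⇒ W
H: can move to D, which is L ⇒ W
G: can move to D, which is L ⇒ W
F: moves to H(W), E(W); every one is W ⇒ L
C: moves to G(W), E(W); every one is W ⇒ L
A: can move to D, which is L ⇒ W
B: can move to C, which is L ⇒ W
I: can move to F, which is L ⇒ W
The L vertices are C, D, F; that is 3 in all.

3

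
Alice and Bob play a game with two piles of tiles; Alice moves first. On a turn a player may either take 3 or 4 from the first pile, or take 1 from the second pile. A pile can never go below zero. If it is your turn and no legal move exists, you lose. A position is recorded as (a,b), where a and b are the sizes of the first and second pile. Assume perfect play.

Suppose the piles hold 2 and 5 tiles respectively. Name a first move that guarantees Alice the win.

Move to (2,4).

Classify positions by backward induction: terminal positions (no move available) are L. From any other position, the mover wins iff some move reaches an L.
No move ever increases a pile, so every position that can arise here has a ≤ 2 and b ≤ 5; it is enough to label the cells with 0 ≤ a ≤ 2 and 0 ≤ b ≤ 5.
Every move lowers a or b (never raises either), so fill the grid row by row in increasing a, and left to right within a row: each cell's successors are then already labelled.
      b=0  b=1  b=2  b=3  b=4  b=5
a=0:    L    W    L    W    L    W
a=1:    L    W    L    W    L    W
a=2:    L    W    L    W    L    W
Cells with no legal move (terminal, hence L): (0,0), (1,0), (2,0).
The remaining L cells, each justified by listing all of its moves:
(0,2): the only move is to (0,1)(W), a W ⇒ L
(0,4): the only move is to (0,3)(W), a W ⇒ L
(1,2): the only move is to (1,1)(W), a W ⇒ L
(1,4): the only move is to (1,3)(W), a W ⇒ L
(2,2): the only move is to (2,1)(W), a W ⇒ L
(2,4): the only move is to (2,3)(W), a W ⇒ L
Every other cell has at least one move into one of the L cells above, so it is W.
From (2,5), the L positions reachable in one move are: (2,4).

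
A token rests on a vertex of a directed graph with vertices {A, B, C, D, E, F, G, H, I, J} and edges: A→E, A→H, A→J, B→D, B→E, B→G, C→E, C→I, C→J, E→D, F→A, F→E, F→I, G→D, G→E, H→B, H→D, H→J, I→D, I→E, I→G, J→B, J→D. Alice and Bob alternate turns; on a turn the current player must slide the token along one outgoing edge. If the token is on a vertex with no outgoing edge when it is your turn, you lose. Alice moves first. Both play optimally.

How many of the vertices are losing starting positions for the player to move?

Label each position W (a win for the player to move) or L (a loss). A position with no legal move is L; any other position is W exactly when some move reaches an L, and L when every move reaches a W.
Every edge goes from a vertex to one that appears earlier in the order D, E, G, I, B, J, C, H, A, F, so processing vertices in that order labels each vertex after all of its successors.
D: no outgoing edge → L
E: reaches L-position D → W
G: reaches L-position D → W
I: reaches L-position D → W
B: reaches L-position D → W
J: reaches L-position D → W
C: only reaches J(W), I(W), E(W), all W → L
H: reaches L-position D → W
A: only reaches H(W), J(W), E(W), all W → L
F: reaches L-position A → W
The L vertices are A, C, D; that is 3 in all.

3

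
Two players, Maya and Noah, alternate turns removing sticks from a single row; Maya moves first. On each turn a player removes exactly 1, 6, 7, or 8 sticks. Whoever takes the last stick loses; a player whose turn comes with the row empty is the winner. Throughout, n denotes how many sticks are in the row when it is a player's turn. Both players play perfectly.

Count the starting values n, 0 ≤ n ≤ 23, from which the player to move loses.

Build the W/L table. Terminal = W. A non-terminal position is W if it has a move to some L; otherwise it is L.
n=0: no move; the opponent has just taken the last stick and therefore loses → W
n=1: only reaches 0(W), which is W → L
n=2: reaches L-position 1 → W
n=3: only reaches 2(W), which is W → L
n=4: reaches L-position 3 → W
n=5: only reaches 4(W), which is W → L
n=6: reaches L-position 5 → W
n=7: reaches L-position 1 → W
n=8: reaches L-position 1 → W
n=9: reaches L-position 3 → W
n=10: reaches L-position 3 → W
n=11: reaches L-position 5 → W
n=12: reaches L-position 5 → W
n=13: reaches L-position 5 → W
n=14: only reaches 13(W), 8(W), 7(W), 6(W), all W → L
n=15: reaches L-position 14 → W
n=16: only reaches 15(W), 10(W), 9(W), 8(W), all W → L
n=17: reaches L-position 16 → W
n=18: only reaches 17(W), 12(W), 11(W), 10(W), all W → L
n=19: reaches L-position 18 → W
n=20: reaches L-position 14 → W
n=21: reaches L-position 14 → W
n=22: reaches L-position 16 → W
n=23: reaches L-position 16 → W
L entries with 0 ≤ n ≤ 23: n = 1, 3, 5, 14, 16, 18; that makes 6.

6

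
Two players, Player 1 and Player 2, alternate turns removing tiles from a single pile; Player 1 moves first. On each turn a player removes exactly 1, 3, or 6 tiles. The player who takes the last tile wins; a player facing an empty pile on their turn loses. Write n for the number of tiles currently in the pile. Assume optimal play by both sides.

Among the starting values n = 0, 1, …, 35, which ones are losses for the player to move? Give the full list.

0, 2, 4, 9, 11, 13, 18, 20, 22, 27, 29, 31

Label each position W (a win for the player to move) or L (a loss). A position with no legal move is L; any other position is W exactly when some move reaches an L, and L when every move reaches a W.
n=0: no move → L
n=1: →0(L), so W
n=2: →1(W) only, which is W, so L
n=3: →2(L), so W
n=4: →3(W), 1(W) — all W, so L
n=5: →4(L), so W
n=6: →0(L), so W
n=7: →4(L), so W
n=8: →2(L), so W
n=9: →8(W), 6(W), 3(W) — all W, so L
n=10: →9(L), so W
n=11: →10(W), 8(W), 5(W) — all W, so L
n=12: →11(L), so W
n=13: →12(W), 10(W), 7(W) — all W, so L
n=14: →13(L), so W
n=15: →9(L), so W
n=16: →13(L), so W
n=17: →11(L), so W
n=18: →17(W), 15(W), 12(W) — all W, so L
n=19: →18(L), so W
n=20: →19(W), 17(W), 14(W) — all W, so L
n=21: →20(L), so W
n=22: →21(W), 19(W), 16(W) — all W, so L
n=23: →22(L), so W
n=24: →18(L), so W
n=25: →22(L), so W
n=26: →20(L), so W
n=27: →26(W), 24(W), 21(W) — all W, so L
n=28: →27(L), so W
n=29: →28(W), 26(W), 23(W) — all W, so L
n=30: →29(L), so W
n=31: →30(W), 28(W), 25(W) — all W, so L
n=32: →31(L), so W
n=33: →27(L), so W
n=34: →31(L), so W
n=35: →29(L), so W
Reading off the rows marked L gives the requested list; there are 12 such values of n.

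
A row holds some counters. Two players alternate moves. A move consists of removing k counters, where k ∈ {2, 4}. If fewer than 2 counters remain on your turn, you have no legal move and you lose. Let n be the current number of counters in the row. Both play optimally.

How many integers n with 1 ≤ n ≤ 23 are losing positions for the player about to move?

7

Positions with no move are L. A position that does have a move is losing for the player to move precisely when every available move leads to a winning position for the opponent. Fill in the labels:
n=0: no move → L
n=1: no move → L
n=2: W (go to 0, an L position)
n=3: W (go to 1, an L position)
n=4: W (go to 0, an L position)
n=5: W (go to 1, an L position)
n=6: L (options 4(W), 2(W) are all W)
n=7: L (options 5(W), 3(W) are all W)
n=8: W (go to 6, an L position)
n=9: W (go to 7, an L position)
n=10: W (go to 6, an L position)
n=11: W (go to 7, an L position)
n=12: L (options 10(W), 8(W) are all W)
n=13: L (options 11(W), 9(W) are all W)
n=14: W (go to 12, an L position)
n=15: W (go to 13, an L position)
n=16: W (go to 12, an L position)
n=17: W (go to 13, an L position)
n=18: L (options 16(W), 14(W) are all W)
n=19: L (options 17(W), 15(W) are all W)
n=20: W (go to 18, an L position)
n=21: W (go to 19, an L position)
n=22: W (go to 18, an L position)
n=23: W (go to 19, an L position)
L entries with 1 ≤ n ≤ 23 (n=0 is outside the asked range and is not counted): n = 1, 6, 7, 12, 13, 18, 19; that makes 7.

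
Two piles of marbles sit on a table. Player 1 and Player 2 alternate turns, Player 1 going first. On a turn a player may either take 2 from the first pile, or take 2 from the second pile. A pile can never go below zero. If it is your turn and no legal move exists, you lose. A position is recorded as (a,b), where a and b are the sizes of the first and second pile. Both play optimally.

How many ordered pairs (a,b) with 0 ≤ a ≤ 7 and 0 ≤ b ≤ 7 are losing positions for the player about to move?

Work bottom-up. With no move the player to move loses. Otherwise the position is W if at least one move leads to an L position for the opponent, and L if every move leads to a W.
Every move lowers a or b (never raises either), so fill the grid row by row in increasing a, and left to right within a row: each cell's successors are then already labelled.
      b=0  b=1  b=2  b=3  b=4  b=5  b=6  b=7
a=0:    L    L    W    W    L    L    W    W
a=1:    L    L    W    W    L    L    W    W
a=2:    W    W    L    L    W    W    L    L
a=3:    W    W    L    L    W    W    L    L
a=4:    L    L    W    W    L    L    W    W
a=5:    L    L    W    W    L    L    W    W
a=6:    W    W    L    L    W    W    L    L
a=7:    W    W    L    L    W    W    L    L
Cells with no legal move (terminal, hence L): (0,0), (0,1), (1,0), (1,1).
The remaining L cells, each justified by listing all of its moves:
(0,4): L (sole option (0,2)(W) is W)
(0,5): L (sole option (0,3)(W) is W)
(1,4): L (sole option (1,2)(W) is W)
(1,5): L (sole option (1,3)(W) is W)
(2,2): L (options (0,2)(W), (2,0)(W) are all W)
(2,3): L (options (0,3)(W), (2,1)(W) are all W)
(2,6): L (options (0,6)(W), (2,4)(W) are all W)
(2,7): L (options (0,7)(W), (2,5)(W) are all W)
(3,2): L (options (1,2)(W), (3,0)(W) are all W)
(3,3): L (options (1,3)(W), (3,1)(W) are all W)
(3,6): L (options (1,6)(W), (3,4)(W) are all W)
(3,7): L (options (1,7)(W), (3,5)(W) are all W)
(4,0): L (sole option (2,0)(W) is W)
(4,1): L (sole option (2,1)(W) is W)
(4,4): L (options (2,4)(W), (4,2)(W) are all W)
(4,5): L (options (2,5)(W), (4,3)(W) are all W)
(5,0): L (sole option (3,0)(W) is W)
(5,1): L (sole option (3,1)(W) is W)
(5,4): L (options (3,4)(W), (5,2)(W) are all W)
(5,5): L (options (3,5)(W), (5,3)(W) are all W)
(6,2): L (options (4,2)(W), (6,0)(W) are all W)
(6,3): L (options (4,3)(W), (6,1)(W) are all W)
(6,6): L (options (4,6)(W), (6,4)(W) are all W)
(6,7): L (options (4,7)(W), (6,5)(W) are all W)
(7,2): L (options (5,2)(W), (7,0)(W) are all W)
(7,3): L (options (5,3)(W), (7,1)(W) are all W)
(7,6): L (options (5,6)(W), (7,4)(W) are all W)
(7,7): L (options (5,7)(W), (7,5)(W) are all W)
Every other cell has at least one move into one of the L cells above, so it is W.
L cells per row: a=0: 4, a=1: 4, a=2: 4, a=3: 4, a=4: 4, a=5: 4, a=6: 4, a=7: 4; total 32.

32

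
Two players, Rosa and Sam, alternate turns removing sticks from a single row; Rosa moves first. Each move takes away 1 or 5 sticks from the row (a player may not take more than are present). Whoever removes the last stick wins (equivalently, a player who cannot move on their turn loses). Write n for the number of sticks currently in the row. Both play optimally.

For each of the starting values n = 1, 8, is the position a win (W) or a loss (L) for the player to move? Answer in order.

Use the standard recursion: the mover loses at a terminal position; elsewhere, the mover wins exactly when some move hands the opponent an L position.
n=0: no move → L
n=1: reaches L-position 0 → W
n=2: only reaches 1(W), which is W → L
n=3: reaches L-position 2 → W
n=4: only reaches 3(W), which is W → L
n=5: reaches L-position 4 → W
n=6: only reaches 5(W), 1(W), all W → L
n=7: reaches L-position 6 → W
n=8: only reaches 7(W), 3(W), all W → L

1: W, 8: L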